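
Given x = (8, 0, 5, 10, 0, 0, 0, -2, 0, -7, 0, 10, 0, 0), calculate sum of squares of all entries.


Non-zero entries: [(0, 8), (2, 5), (3, 10), (7, -2), (9, -7), (11, 10)]
Squares: [64, 25, 100, 4, 49, 100]
||x||_2^2 = sum = 342.

342


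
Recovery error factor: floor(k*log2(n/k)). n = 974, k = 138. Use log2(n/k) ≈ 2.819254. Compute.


log2(n/k) = log2(974/138) ≈ 2.819254.
k*log2(n/k) ≈ 138*2.819254 = 389.057052.
floor(389.057052) = 389.

389


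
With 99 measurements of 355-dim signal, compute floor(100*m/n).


100*m/n = 100*99/355 ≈ 27.8873.
floor = 27.

27


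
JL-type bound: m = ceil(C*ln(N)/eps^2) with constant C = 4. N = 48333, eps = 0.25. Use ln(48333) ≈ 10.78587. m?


ln(48333) ≈ 10.78587.
eps^2 = 0.25^2 = 0.0625.
C*ln(N)/eps^2 ≈ 4*10.78587/0.0625 ≈ 690.2957.
m = ceil(690.2957) = 691.

691


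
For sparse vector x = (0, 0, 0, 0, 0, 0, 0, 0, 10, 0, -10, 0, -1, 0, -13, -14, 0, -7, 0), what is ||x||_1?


Non-zero entries: [(8, 10), (10, -10), (12, -1), (14, -13), (15, -14), (17, -7)]
Absolute values: [10, 10, 1, 13, 14, 7]
||x||_1 = sum = 55.

55


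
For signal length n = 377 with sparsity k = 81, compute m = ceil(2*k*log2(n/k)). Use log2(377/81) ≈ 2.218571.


log2(n/k) = log2(377/81) ≈ 2.218571.
2*k*log2(n/k) ≈ 2*81*2.218571 = 359.408502.
m = ceil(359.408502) = 360.

360


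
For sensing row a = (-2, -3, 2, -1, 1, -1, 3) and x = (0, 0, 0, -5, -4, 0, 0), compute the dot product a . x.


Non-zero terms: ['-1*-5', '1*-4']
Products: [5, -4]
y = sum = 1.

1


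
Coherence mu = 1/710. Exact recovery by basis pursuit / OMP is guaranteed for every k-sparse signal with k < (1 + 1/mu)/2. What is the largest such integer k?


1/mu = 710.
1 + 1/mu = 711.
(1 + 1/mu)/2 = 355.5 is not an integer, so k_max = floor(355.5) = 355.

355


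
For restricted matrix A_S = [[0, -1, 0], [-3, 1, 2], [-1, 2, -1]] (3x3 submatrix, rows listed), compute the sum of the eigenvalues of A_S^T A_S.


Sum of eigenvalues of A_S^T A_S = trace(A_S^T A_S) = sum of squared column norms of A_S.
A_S^T A_S diagonal: [10, 6, 5].
trace = 10 + 6 + 5 = 21.

21


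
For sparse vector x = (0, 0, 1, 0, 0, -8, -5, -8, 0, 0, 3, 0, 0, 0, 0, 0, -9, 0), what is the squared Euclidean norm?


Non-zero entries: [(2, 1), (5, -8), (6, -5), (7, -8), (10, 3), (16, -9)]
Squares: [1, 64, 25, 64, 9, 81]
||x||_2^2 = sum = 244.

244


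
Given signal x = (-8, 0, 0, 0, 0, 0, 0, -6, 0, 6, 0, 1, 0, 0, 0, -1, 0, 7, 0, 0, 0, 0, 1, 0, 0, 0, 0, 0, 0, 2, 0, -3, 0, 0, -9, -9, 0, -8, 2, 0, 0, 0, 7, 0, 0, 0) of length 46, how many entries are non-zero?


Non-zero positions: [0, 7, 9, 11, 15, 17, 22, 29, 31, 34, 35, 37, 38, 42].
Sparsity = 14.

14


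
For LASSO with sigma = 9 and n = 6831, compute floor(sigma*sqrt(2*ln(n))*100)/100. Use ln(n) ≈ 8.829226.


ln(6831) ≈ 8.829226.
2*ln(n) ≈ 17.658452.
sqrt(2*ln(n)) ≈ sqrt(17.658452) ≈ 4.202196.
lambda ≈ 9*4.202196 = 37.819764.
floor(lambda*100)/100 = 37.81.

37.81


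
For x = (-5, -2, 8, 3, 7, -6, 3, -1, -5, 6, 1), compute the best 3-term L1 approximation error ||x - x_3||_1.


Sorted |x_i| descending: [8, 7, 6, 6, 5, 5, 3, 3, 2, 1, 1]
Keep top 3: [8, 7, 6]
Tail entries: [6, 5, 5, 3, 3, 2, 1, 1]
L1 error = sum of tail = 26.

26


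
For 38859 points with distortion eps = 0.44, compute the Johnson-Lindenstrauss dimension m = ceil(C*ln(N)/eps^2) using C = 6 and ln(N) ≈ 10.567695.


ln(38859) ≈ 10.567695.
eps^2 = 0.44^2 = 0.1936.
C*ln(N)/eps^2 ≈ 6*10.567695/0.1936 ≈ 327.5112.
m = ceil(327.5112) = 328.

328


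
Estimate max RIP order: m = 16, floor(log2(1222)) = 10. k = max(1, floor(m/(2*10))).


floor(log2(1222)) = 10.
2*10 = 20.
m/(2*floor(log2(n))) = 16/20 ≈ 0.8.
floor = 0.
k = max(1, 0) = 1.

1


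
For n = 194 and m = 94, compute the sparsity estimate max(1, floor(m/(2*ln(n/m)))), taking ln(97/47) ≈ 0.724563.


n/m = 194/94 = 97/47.
ln(n/m) ≈ 0.724563.
2*ln(n/m) ≈ 1.449126.
m/(2*ln(n/m)) ≈ 94/1.449126 ≈ 64.8667.
floor = 64.
k_max = max(1, 64) = 64.

64


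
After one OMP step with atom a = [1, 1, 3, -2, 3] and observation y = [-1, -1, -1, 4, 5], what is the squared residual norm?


a^T a = 24.
a^T y = 2.
coeff = 2/24 = 1/12.
||r||^2 = 263/6.

263/6


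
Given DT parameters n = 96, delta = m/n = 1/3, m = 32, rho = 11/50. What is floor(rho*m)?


m = 1/3*96 = 32.
rho = 11/50.
rho*m = 11/50*32 = 7.04.
k = floor(7.04) = 7.

7


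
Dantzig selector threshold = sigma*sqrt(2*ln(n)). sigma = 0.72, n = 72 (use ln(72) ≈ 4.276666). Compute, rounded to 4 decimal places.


ln(72) ≈ 4.276666.
2*ln(n) ≈ 8.553332.
sqrt(2*ln(n)) ≈ sqrt(8.553332) ≈ 2.924608.
threshold ≈ 0.72*2.924608 = 2.10571776 ≈ 2.1057.

2.1057


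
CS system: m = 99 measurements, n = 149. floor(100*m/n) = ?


100*m/n = 100*99/149 ≈ 66.443.
floor = 66.

66


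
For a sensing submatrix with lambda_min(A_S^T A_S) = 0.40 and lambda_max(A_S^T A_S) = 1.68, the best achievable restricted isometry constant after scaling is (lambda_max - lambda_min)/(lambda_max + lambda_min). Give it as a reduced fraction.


lambda_max - lambda_min = 1.68 - 0.40 = 1.28.
lambda_max + lambda_min = 1.68 + 0.40 = 2.08.
delta = 1.28/2.08 = 128/208 = 8/13.

8/13


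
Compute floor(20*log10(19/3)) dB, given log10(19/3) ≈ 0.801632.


||x||/||e|| = 19/3.
log10(19/3) ≈ 0.801632.
20*log10(||x||/||e||) ≈ 20*0.801632 = 16.03264.
floor(16.03264) = 16.

16


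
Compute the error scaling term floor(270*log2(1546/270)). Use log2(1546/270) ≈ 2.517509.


log2(n/k) = log2(1546/270) ≈ 2.517509.
k*log2(n/k) ≈ 270*2.517509 = 679.72743.
floor(679.72743) = 679.

679


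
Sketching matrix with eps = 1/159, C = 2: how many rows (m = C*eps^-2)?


1/eps = 159.
(1/eps)^2 = 25281.
m = 2*25281 = 50562.

50562


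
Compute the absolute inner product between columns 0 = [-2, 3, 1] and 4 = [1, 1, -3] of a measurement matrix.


Inner product: -2*1 + 3*1 + 1*-3
Products: [-2, 3, -3]
Sum = -2.
|dot| = 2.

2


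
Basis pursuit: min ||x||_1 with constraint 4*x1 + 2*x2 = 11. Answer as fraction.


Axis intercepts:
  x1 = 11/4, x2 = 0: L1 = 11/4
  x1 = 0, x2 = 11/2: L1 = 11/2
x* = (11/4, 0)
||x*||_1 = 11/4.

11/4


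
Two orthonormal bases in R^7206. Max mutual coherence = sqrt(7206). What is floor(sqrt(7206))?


84^2 = 7056 <= 7206 < 7225 = 85^2, so 84 <= sqrt(7206) < 85.
floor(sqrt(7206)) = 84.

84


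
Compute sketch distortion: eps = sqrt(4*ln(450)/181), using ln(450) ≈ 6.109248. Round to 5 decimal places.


ln(450) ≈ 6.109248.
4*ln(N)/m ≈ 4*6.109248/181 ≈ 0.13501101.
eps = sqrt(0.13501101) ≈ 0.3674384 ≈ 0.36744.

0.36744


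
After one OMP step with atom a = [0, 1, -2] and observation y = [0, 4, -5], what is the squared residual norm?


a^T a = 5.
a^T y = 14.
coeff = 14/5 = 14/5.
||r||^2 = 9/5.

9/5


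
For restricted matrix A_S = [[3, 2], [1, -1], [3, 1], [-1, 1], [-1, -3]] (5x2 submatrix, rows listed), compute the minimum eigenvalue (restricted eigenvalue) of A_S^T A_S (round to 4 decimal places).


A_S^T A_S = [[21, 10], [10, 16]].
trace = 37.
det = 236.
disc = trace^2 - 4*det = 1369 - 4*236 = 425.
sqrt(425) ≈ 20.615528.
lam_min = (37 - sqrt(425))/2 ≈ (37 - 20.615528)/2 = 8.192236 ≈ 8.1922.

8.1922


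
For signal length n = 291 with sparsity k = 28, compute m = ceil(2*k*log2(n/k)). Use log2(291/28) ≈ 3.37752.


log2(n/k) = log2(291/28) ≈ 3.37752.
2*k*log2(n/k) ≈ 2*28*3.37752 = 189.14112.
m = ceil(189.14112) = 190.

190


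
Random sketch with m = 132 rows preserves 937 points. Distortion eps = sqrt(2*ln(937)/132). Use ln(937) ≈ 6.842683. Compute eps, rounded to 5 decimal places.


ln(937) ≈ 6.842683.
2*ln(N)/m ≈ 2*6.842683/132 ≈ 0.10367702.
eps = sqrt(0.10367702) ≈ 0.3219892 ≈ 0.32199.

0.32199


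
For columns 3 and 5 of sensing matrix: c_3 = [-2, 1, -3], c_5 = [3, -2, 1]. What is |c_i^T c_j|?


Inner product: -2*3 + 1*-2 + -3*1
Products: [-6, -2, -3]
Sum = -11.
|dot| = 11.

11


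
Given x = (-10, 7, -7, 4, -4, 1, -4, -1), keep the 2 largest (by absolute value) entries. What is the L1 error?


Sorted |x_i| descending: [10, 7, 7, 4, 4, 4, 1, 1]
Keep top 2: [10, 7]
Tail entries: [7, 4, 4, 4, 1, 1]
L1 error = sum of tail = 21.

21


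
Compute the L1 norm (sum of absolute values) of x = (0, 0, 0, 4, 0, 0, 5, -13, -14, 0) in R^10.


Non-zero entries: [(3, 4), (6, 5), (7, -13), (8, -14)]
Absolute values: [4, 5, 13, 14]
||x||_1 = sum = 36.

36


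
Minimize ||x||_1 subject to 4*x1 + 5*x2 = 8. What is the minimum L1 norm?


Axis intercepts:
  x1 = 2, x2 = 0: L1 = 2
  x1 = 0, x2 = 8/5: L1 = 8/5
x* = (0, 8/5)
||x*||_1 = 8/5.

8/5


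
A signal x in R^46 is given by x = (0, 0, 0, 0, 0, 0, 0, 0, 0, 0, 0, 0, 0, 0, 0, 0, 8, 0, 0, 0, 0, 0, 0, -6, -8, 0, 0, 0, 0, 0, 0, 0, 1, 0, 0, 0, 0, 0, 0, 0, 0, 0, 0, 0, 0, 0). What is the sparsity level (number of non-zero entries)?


Non-zero positions: [16, 23, 24, 32].
Sparsity = 4.

4


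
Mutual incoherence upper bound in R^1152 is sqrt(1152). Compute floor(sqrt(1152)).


33^2 = 1089 <= 1152 < 1156 = 34^2, so 33 <= sqrt(1152) < 34.
floor(sqrt(1152)) = 33.

33


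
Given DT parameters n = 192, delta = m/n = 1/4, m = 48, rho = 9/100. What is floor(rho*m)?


m = 1/4*192 = 48.
rho = 9/100.
rho*m = 9/100*48 = 4.32.
k = floor(4.32) = 4.

4


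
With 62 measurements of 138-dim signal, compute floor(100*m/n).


100*m/n = 100*62/138 ≈ 44.9275.
floor = 44.

44


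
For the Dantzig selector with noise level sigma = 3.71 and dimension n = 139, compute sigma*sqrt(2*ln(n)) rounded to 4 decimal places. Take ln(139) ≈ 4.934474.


ln(139) ≈ 4.934474.
2*ln(n) ≈ 9.868948.
sqrt(2*ln(n)) ≈ sqrt(9.868948) ≈ 3.141488.
threshold ≈ 3.71*3.141488 = 11.65492048 ≈ 11.6549.

11.6549


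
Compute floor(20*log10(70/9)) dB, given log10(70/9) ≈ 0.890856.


||x||/||e|| = 70/9.
log10(70/9) ≈ 0.890856.
20*log10(||x||/||e||) ≈ 20*0.890856 = 17.81712.
floor(17.81712) = 17.

17


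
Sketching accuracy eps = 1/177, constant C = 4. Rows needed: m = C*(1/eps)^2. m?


1/eps = 177.
(1/eps)^2 = 31329.
m = 4*31329 = 125316.

125316


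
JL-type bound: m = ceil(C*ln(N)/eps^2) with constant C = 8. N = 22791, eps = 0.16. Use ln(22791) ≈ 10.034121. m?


ln(22791) ≈ 10.034121.
eps^2 = 0.16^2 = 0.0256.
C*ln(N)/eps^2 ≈ 8*10.034121/0.0256 ≈ 3135.6628.
m = ceil(3135.6628) = 3136.

3136


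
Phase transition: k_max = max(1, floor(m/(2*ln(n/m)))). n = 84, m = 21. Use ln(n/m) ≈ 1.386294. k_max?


n/m = 84/21 = 4.
ln(n/m) ≈ 1.386294.
2*ln(n/m) ≈ 2.772588.
m/(2*ln(n/m)) ≈ 21/2.772588 ≈ 7.5742.
floor = 7.
k_max = max(1, 7) = 7.

7


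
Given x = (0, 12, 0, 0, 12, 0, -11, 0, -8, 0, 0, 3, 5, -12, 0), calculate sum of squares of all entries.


Non-zero entries: [(1, 12), (4, 12), (6, -11), (8, -8), (11, 3), (12, 5), (13, -12)]
Squares: [144, 144, 121, 64, 9, 25, 144]
||x||_2^2 = sum = 651.

651


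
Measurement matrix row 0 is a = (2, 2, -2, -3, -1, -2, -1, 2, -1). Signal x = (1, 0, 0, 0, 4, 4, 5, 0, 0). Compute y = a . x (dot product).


Non-zero terms: ['2*1', '-1*4', '-2*4', '-1*5']
Products: [2, -4, -8, -5]
y = sum = -15.

-15


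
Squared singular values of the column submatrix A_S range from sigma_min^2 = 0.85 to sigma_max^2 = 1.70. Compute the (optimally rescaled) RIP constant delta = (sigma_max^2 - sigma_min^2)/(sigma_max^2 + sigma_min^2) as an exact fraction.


lambda_max - lambda_min = 1.70 - 0.85 = 0.85.
lambda_max + lambda_min = 1.70 + 0.85 = 2.55.
delta = 0.85/2.55 = 85/255 = 1/3.

1/3


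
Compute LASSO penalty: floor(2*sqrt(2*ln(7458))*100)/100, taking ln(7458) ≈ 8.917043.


ln(7458) ≈ 8.917043.
2*ln(n) ≈ 17.834086.
sqrt(2*ln(n)) ≈ sqrt(17.834086) ≈ 4.223042.
lambda ≈ 2*4.223042 = 8.446084.
floor(lambda*100)/100 = 8.44.

8.44


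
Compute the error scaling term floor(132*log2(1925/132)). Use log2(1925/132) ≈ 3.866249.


log2(n/k) = log2(1925/132) ≈ 3.866249.
k*log2(n/k) ≈ 132*3.866249 = 510.344868.
floor(510.344868) = 510.

510


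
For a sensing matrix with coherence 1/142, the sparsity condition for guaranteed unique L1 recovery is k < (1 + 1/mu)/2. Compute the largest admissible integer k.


1/mu = 142.
1 + 1/mu = 143.
(1 + 1/mu)/2 = 71.5 is not an integer, so k_max = floor(71.5) = 71.

71


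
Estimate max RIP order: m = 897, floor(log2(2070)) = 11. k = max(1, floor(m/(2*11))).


floor(log2(2070)) = 11.
2*11 = 22.
m/(2*floor(log2(n))) = 897/22 ≈ 40.7727.
floor = 40.
k = max(1, 40) = 40.

40


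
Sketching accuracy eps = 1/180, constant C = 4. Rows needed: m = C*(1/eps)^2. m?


1/eps = 180.
(1/eps)^2 = 32400.
m = 4*32400 = 129600.

129600


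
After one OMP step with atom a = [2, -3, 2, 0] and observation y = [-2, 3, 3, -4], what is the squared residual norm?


a^T a = 17.
a^T y = -7.
coeff = -7/17 = -7/17.
||r||^2 = 597/17.

597/17


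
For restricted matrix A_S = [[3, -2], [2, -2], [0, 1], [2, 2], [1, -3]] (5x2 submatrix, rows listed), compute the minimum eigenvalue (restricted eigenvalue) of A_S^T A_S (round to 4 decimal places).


A_S^T A_S = [[18, -9], [-9, 22]].
trace = 40.
det = 315.
disc = trace^2 - 4*det = 1600 - 4*315 = 340.
sqrt(340) ≈ 18.439089.
lam_min = (40 - sqrt(340))/2 ≈ (40 - 18.439089)/2 = 10.7804555 ≈ 10.7805.

10.7805


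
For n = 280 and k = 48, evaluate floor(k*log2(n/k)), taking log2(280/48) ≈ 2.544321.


log2(n/k) = log2(280/48) ≈ 2.544321.
k*log2(n/k) ≈ 48*2.544321 = 122.127408.
floor(122.127408) = 122.

122


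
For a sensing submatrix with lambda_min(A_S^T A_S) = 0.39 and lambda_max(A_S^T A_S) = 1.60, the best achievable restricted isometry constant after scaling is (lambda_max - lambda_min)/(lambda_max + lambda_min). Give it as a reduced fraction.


lambda_max - lambda_min = 1.60 - 0.39 = 1.21.
lambda_max + lambda_min = 1.60 + 0.39 = 1.99.
delta = 1.21/1.99 = 121/199.

121/199


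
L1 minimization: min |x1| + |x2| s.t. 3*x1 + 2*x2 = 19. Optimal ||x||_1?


Axis intercepts:
  x1 = 19/3, x2 = 0: L1 = 19/3
  x1 = 0, x2 = 19/2: L1 = 19/2
x* = (19/3, 0)
||x*||_1 = 19/3.

19/3


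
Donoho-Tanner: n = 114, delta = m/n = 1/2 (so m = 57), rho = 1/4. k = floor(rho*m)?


m = 1/2*114 = 57.
rho = 1/4.
rho*m = 1/4*57 = 14.25.
k = floor(14.25) = 14.

14


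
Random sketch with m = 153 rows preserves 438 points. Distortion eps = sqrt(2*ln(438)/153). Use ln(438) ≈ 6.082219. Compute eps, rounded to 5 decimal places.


ln(438) ≈ 6.082219.
2*ln(N)/m ≈ 2*6.082219/153 ≈ 0.07950613.
eps = sqrt(0.07950613) ≈ 0.2819683 ≈ 0.28197.

0.28197


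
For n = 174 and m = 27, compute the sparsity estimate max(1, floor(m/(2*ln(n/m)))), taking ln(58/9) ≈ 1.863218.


n/m = 174/27 = 58/9.
ln(n/m) ≈ 1.863218.
2*ln(n/m) ≈ 3.726436.
m/(2*ln(n/m)) ≈ 27/3.726436 ≈ 7.2455.
floor = 7.
k_max = max(1, 7) = 7.

7


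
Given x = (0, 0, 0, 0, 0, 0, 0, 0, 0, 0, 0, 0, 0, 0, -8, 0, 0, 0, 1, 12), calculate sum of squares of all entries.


Non-zero entries: [(14, -8), (18, 1), (19, 12)]
Squares: [64, 1, 144]
||x||_2^2 = sum = 209.

209


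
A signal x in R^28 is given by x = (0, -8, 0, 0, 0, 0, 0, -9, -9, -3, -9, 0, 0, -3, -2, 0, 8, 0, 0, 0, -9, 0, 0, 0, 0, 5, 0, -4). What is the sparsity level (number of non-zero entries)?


Non-zero positions: [1, 7, 8, 9, 10, 13, 14, 16, 20, 25, 27].
Sparsity = 11.

11


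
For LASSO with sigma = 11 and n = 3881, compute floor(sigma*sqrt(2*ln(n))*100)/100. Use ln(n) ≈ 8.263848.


ln(3881) ≈ 8.263848.
2*ln(n) ≈ 16.527696.
sqrt(2*ln(n)) ≈ sqrt(16.527696) ≈ 4.065427.
lambda ≈ 11*4.065427 = 44.719697.
floor(lambda*100)/100 = 44.71.

44.71


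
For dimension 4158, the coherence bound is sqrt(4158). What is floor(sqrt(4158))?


64^2 = 4096 <= 4158 < 4225 = 65^2, so 64 <= sqrt(4158) < 65.
floor(sqrt(4158)) = 64.

64


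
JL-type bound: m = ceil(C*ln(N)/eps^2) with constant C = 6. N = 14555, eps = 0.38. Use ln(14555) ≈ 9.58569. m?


ln(14555) ≈ 9.58569.
eps^2 = 0.38^2 = 0.1444.
C*ln(N)/eps^2 ≈ 6*9.58569/0.1444 ≈ 398.2974.
m = ceil(398.2974) = 399.

399


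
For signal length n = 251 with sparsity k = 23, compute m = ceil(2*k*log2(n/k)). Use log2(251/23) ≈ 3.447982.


log2(n/k) = log2(251/23) ≈ 3.447982.
2*k*log2(n/k) ≈ 2*23*3.447982 = 158.607172.
m = ceil(158.607172) = 159.

159


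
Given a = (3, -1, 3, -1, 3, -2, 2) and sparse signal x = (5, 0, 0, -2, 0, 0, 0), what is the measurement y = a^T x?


Non-zero terms: ['3*5', '-1*-2']
Products: [15, 2]
y = sum = 17.

17


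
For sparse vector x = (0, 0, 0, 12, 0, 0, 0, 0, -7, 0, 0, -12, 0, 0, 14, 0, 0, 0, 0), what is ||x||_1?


Non-zero entries: [(3, 12), (8, -7), (11, -12), (14, 14)]
Absolute values: [12, 7, 12, 14]
||x||_1 = sum = 45.

45


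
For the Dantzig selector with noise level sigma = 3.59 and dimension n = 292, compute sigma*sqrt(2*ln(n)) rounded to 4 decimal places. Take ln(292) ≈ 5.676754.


ln(292) ≈ 5.676754.
2*ln(n) ≈ 11.353508.
sqrt(2*ln(n)) ≈ sqrt(11.353508) ≈ 3.369497.
threshold ≈ 3.59*3.369497 = 12.09649423 ≈ 12.0965.

12.0965


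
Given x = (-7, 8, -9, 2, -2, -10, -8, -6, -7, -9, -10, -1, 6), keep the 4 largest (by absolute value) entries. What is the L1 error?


Sorted |x_i| descending: [10, 10, 9, 9, 8, 8, 7, 7, 6, 6, 2, 2, 1]
Keep top 4: [10, 10, 9, 9]
Tail entries: [8, 8, 7, 7, 6, 6, 2, 2, 1]
L1 error = sum of tail = 47.

47


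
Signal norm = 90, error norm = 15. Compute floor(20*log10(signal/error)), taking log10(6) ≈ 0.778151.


||x||/||e|| = 90/15 = 6.
log10(6) ≈ 0.778151.
20*log10(||x||/||e||) ≈ 20*0.778151 = 15.56302.
floor(15.56302) = 15.

15


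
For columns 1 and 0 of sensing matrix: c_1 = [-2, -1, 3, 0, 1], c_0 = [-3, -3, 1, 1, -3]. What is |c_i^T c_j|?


Inner product: -2*-3 + -1*-3 + 3*1 + 0*1 + 1*-3
Products: [6, 3, 3, 0, -3]
Sum = 9.
|dot| = 9.

9


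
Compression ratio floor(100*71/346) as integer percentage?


100*m/n = 100*71/346 ≈ 20.5202.
floor = 20.

20


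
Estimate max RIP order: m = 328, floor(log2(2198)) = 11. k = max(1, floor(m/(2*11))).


floor(log2(2198)) = 11.
2*11 = 22.
m/(2*floor(log2(n))) = 328/22 ≈ 14.9091.
floor = 14.
k = max(1, 14) = 14.

14


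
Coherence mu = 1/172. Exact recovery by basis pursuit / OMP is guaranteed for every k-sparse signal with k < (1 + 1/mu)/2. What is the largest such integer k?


1/mu = 172.
1 + 1/mu = 173.
(1 + 1/mu)/2 = 86.5 is not an integer, so k_max = floor(86.5) = 86.

86


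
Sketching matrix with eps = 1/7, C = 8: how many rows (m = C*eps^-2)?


1/eps = 7.
(1/eps)^2 = 49.
m = 8*49 = 392.

392


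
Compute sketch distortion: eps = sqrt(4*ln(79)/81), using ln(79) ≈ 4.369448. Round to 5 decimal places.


ln(79) ≈ 4.369448.
4*ln(N)/m ≈ 4*4.369448/81 ≈ 0.21577521.
eps = sqrt(0.21577521) ≈ 0.4645161 ≈ 0.46452.

0.46452


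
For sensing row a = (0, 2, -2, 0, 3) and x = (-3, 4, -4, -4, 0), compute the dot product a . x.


Non-zero terms: ['0*-3', '2*4', '-2*-4', '0*-4']
Products: [0, 8, 8, 0]
y = sum = 16.

16


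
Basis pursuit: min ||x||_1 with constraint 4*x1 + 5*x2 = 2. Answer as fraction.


Axis intercepts:
  x1 = 1/2, x2 = 0: L1 = 1/2
  x1 = 0, x2 = 2/5: L1 = 2/5
x* = (0, 2/5)
||x*||_1 = 2/5.

2/5


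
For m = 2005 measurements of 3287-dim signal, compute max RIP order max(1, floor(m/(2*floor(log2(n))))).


floor(log2(3287)) = 11.
2*11 = 22.
m/(2*floor(log2(n))) = 2005/22 ≈ 91.1364.
floor = 91.
k = max(1, 91) = 91.

91


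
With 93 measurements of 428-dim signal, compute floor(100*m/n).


100*m/n = 100*93/428 ≈ 21.729.
floor = 21.

21


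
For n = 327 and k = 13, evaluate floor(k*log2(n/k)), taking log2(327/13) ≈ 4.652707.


log2(n/k) = log2(327/13) ≈ 4.652707.
k*log2(n/k) ≈ 13*4.652707 = 60.485191.
floor(60.485191) = 60.

60


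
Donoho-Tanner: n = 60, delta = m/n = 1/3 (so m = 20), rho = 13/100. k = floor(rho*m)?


m = 1/3*60 = 20.
rho = 13/100.
rho*m = 13/100*20 = 2.6.
k = floor(2.6) = 2.

2


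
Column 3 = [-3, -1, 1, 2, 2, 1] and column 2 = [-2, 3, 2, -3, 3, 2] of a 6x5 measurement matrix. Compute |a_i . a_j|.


Inner product: -3*-2 + -1*3 + 1*2 + 2*-3 + 2*3 + 1*2
Products: [6, -3, 2, -6, 6, 2]
Sum = 7.
|dot| = 7.

7


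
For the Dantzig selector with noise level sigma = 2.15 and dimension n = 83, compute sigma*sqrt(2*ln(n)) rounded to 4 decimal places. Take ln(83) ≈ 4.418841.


ln(83) ≈ 4.418841.
2*ln(n) ≈ 8.837682.
sqrt(2*ln(n)) ≈ sqrt(8.837682) ≈ 2.972824.
threshold ≈ 2.15*2.972824 = 6.3915716 ≈ 6.3916.

6.3916


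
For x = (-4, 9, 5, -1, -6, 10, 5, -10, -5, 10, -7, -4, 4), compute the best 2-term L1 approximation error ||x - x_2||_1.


Sorted |x_i| descending: [10, 10, 10, 9, 7, 6, 5, 5, 5, 4, 4, 4, 1]
Keep top 2: [10, 10]
Tail entries: [10, 9, 7, 6, 5, 5, 5, 4, 4, 4, 1]
L1 error = sum of tail = 60.

60


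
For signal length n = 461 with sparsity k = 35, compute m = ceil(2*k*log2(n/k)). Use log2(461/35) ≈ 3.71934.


log2(n/k) = log2(461/35) ≈ 3.71934.
2*k*log2(n/k) ≈ 2*35*3.71934 = 260.3538.
m = ceil(260.3538) = 261.

261


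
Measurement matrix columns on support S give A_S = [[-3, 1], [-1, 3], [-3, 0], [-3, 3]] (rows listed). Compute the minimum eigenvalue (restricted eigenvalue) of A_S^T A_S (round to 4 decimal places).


A_S^T A_S = [[28, -15], [-15, 19]].
trace = 47.
det = 307.
disc = trace^2 - 4*det = 2209 - 4*307 = 981.
sqrt(981) ≈ 31.320920.
lam_min = (47 - sqrt(981))/2 ≈ (47 - 31.320920)/2 = 7.83954 ≈ 7.8395.

7.8395


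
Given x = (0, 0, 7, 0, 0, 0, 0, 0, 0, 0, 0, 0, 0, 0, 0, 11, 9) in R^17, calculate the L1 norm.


Non-zero entries: [(2, 7), (15, 11), (16, 9)]
Absolute values: [7, 11, 9]
||x||_1 = sum = 27.

27


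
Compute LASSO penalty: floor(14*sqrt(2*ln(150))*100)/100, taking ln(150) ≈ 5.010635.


ln(150) ≈ 5.010635.
2*ln(n) ≈ 10.02127.
sqrt(2*ln(n)) ≈ sqrt(10.02127) ≈ 3.165639.
lambda ≈ 14*3.165639 = 44.318946.
floor(lambda*100)/100 = 44.31.

44.31


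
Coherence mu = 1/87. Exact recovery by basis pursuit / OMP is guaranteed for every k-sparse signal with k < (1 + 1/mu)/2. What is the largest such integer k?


1/mu = 87.
1 + 1/mu = 88.
(1 + 1/mu)/2 = 44 is an integer and the inequality is strict, so k_max = 44 - 1 = 43.

43


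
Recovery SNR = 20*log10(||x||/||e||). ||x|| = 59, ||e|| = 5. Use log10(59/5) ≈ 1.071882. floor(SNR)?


||x||/||e|| = 59/5.
log10(59/5) ≈ 1.071882.
20*log10(||x||/||e||) ≈ 20*1.071882 = 21.43764.
floor(21.43764) = 21.

21


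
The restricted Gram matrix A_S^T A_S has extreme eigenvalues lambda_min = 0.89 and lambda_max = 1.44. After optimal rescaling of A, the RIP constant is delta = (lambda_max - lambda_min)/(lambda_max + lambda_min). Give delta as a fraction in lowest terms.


lambda_max - lambda_min = 1.44 - 0.89 = 0.55.
lambda_max + lambda_min = 1.44 + 0.89 = 2.33.
delta = 0.55/2.33 = 55/233.

55/233


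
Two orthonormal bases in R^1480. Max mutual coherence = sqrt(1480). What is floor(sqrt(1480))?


38^2 = 1444 <= 1480 < 1521 = 39^2, so 38 <= sqrt(1480) < 39.
floor(sqrt(1480)) = 38.

38


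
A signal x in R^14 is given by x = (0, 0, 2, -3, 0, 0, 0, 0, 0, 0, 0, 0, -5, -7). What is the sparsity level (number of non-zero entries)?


Non-zero positions: [2, 3, 12, 13].
Sparsity = 4.

4


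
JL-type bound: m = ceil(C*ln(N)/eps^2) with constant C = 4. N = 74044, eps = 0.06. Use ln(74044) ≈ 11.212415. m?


ln(74044) ≈ 11.212415.
eps^2 = 0.06^2 = 0.0036.
C*ln(N)/eps^2 ≈ 4*11.212415/0.0036 ≈ 12458.2389.
m = ceil(12458.2389) = 12459.

12459


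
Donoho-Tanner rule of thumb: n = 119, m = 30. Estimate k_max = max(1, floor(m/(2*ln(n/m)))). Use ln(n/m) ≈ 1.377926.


n/m = 119/30.
ln(n/m) ≈ 1.377926.
2*ln(n/m) ≈ 2.755852.
m/(2*ln(n/m)) ≈ 30/2.755852 ≈ 10.8859.
floor = 10.
k_max = max(1, 10) = 10.

10


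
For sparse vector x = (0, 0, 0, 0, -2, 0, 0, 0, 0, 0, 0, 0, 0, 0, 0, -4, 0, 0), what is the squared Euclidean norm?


Non-zero entries: [(4, -2), (15, -4)]
Squares: [4, 16]
||x||_2^2 = sum = 20.

20


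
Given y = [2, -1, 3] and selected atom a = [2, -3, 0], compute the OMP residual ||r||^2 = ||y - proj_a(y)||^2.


a^T a = 13.
a^T y = 7.
coeff = 7/13 = 7/13.
||r||^2 = 133/13.

133/13


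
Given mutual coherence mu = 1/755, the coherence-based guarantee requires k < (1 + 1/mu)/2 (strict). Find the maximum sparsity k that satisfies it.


1/mu = 755.
1 + 1/mu = 756.
(1 + 1/mu)/2 = 378 is an integer and the inequality is strict, so k_max = 378 - 1 = 377.

377


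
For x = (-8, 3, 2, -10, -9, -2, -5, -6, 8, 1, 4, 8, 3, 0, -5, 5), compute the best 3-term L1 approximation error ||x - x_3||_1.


Sorted |x_i| descending: [10, 9, 8, 8, 8, 6, 5, 5, 5, 4, 3, 3, 2, 2, 1, 0]
Keep top 3: [10, 9, 8]
Tail entries: [8, 8, 6, 5, 5, 5, 4, 3, 3, 2, 2, 1, 0]
L1 error = sum of tail = 52.

52


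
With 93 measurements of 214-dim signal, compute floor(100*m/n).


100*m/n = 100*93/214 ≈ 43.4579.
floor = 43.

43


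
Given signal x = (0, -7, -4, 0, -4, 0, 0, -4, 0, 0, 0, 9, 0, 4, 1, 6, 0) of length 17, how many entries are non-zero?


Non-zero positions: [1, 2, 4, 7, 11, 13, 14, 15].
Sparsity = 8.

8


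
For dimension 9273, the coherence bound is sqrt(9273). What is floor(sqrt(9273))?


96^2 = 9216 <= 9273 < 9409 = 97^2, so 96 <= sqrt(9273) < 97.
floor(sqrt(9273)) = 96.

96


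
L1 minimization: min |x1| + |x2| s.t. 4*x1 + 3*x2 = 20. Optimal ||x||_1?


Axis intercepts:
  x1 = 5, x2 = 0: L1 = 5
  x1 = 0, x2 = 20/3: L1 = 20/3
x* = (5, 0)
||x*||_1 = 5.

5


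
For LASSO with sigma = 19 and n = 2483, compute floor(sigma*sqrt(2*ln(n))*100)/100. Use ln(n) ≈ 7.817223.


ln(2483) ≈ 7.817223.
2*ln(n) ≈ 15.634446.
sqrt(2*ln(n)) ≈ sqrt(15.634446) ≈ 3.954042.
lambda ≈ 19*3.954042 = 75.126798.
floor(lambda*100)/100 = 75.12.

75.12


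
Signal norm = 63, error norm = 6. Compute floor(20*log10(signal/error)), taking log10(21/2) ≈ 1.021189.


||x||/||e|| = 63/6 = 21/2.
log10(21/2) ≈ 1.021189.
20*log10(||x||/||e||) ≈ 20*1.021189 = 20.42378.
floor(20.42378) = 20.

20


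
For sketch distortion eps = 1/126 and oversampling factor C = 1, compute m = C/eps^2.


1/eps = 126.
(1/eps)^2 = 15876.
m = 1*15876 = 15876.

15876


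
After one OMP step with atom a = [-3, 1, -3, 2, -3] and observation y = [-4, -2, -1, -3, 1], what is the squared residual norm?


a^T a = 32.
a^T y = 4.
coeff = 4/32 = 1/8.
||r||^2 = 61/2.

61/2


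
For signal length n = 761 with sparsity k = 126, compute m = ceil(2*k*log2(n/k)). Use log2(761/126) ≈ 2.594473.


log2(n/k) = log2(761/126) ≈ 2.594473.
2*k*log2(n/k) ≈ 2*126*2.594473 = 653.807196.
m = ceil(653.807196) = 654.

654


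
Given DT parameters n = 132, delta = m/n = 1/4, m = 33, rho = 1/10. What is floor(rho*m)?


m = 1/4*132 = 33.
rho = 1/10.
rho*m = 1/10*33 = 3.3.
k = floor(3.3) = 3.

3


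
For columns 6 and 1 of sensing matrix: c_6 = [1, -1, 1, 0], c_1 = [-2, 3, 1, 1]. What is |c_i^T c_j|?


Inner product: 1*-2 + -1*3 + 1*1 + 0*1
Products: [-2, -3, 1, 0]
Sum = -4.
|dot| = 4.

4


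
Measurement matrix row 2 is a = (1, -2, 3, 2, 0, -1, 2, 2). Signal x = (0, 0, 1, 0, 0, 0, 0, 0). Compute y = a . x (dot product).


Non-zero terms: ['3*1']
Products: [3]
y = sum = 3.

3


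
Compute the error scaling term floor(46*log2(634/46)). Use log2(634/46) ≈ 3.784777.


log2(n/k) = log2(634/46) ≈ 3.784777.
k*log2(n/k) ≈ 46*3.784777 = 174.099742.
floor(174.099742) = 174.

174


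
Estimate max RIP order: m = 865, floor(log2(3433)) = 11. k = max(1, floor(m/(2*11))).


floor(log2(3433)) = 11.
2*11 = 22.
m/(2*floor(log2(n))) = 865/22 ≈ 39.3182.
floor = 39.
k = max(1, 39) = 39.

39


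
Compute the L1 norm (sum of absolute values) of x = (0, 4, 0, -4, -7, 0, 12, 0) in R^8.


Non-zero entries: [(1, 4), (3, -4), (4, -7), (6, 12)]
Absolute values: [4, 4, 7, 12]
||x||_1 = sum = 27.

27


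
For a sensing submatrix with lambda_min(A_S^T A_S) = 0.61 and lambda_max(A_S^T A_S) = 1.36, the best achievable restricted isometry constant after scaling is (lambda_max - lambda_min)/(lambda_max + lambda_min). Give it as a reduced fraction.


lambda_max - lambda_min = 1.36 - 0.61 = 0.75.
lambda_max + lambda_min = 1.36 + 0.61 = 1.97.
delta = 0.75/1.97 = 75/197.

75/197


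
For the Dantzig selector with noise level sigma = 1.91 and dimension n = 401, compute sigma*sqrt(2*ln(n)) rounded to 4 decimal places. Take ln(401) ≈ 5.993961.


ln(401) ≈ 5.993961.
2*ln(n) ≈ 11.987922.
sqrt(2*ln(n)) ≈ sqrt(11.987922) ≈ 3.462358.
threshold ≈ 1.91*3.462358 = 6.61310378 ≈ 6.6131.

6.6131


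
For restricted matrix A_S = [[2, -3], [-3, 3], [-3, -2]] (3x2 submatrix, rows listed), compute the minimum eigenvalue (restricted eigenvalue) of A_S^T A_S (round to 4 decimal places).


A_S^T A_S = [[22, -9], [-9, 22]].
trace = 44.
det = 403.
disc = trace^2 - 4*det = 1936 - 4*403 = 324.
sqrt(324) = 18.
lam_min = (44 - 18)/2 = 13 = 13.0000.

13.0000


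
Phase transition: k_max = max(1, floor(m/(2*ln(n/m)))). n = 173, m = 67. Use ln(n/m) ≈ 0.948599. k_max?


n/m = 173/67.
ln(n/m) ≈ 0.948599.
2*ln(n/m) ≈ 1.897198.
m/(2*ln(n/m)) ≈ 67/1.897198 ≈ 35.3152.
floor = 35.
k_max = max(1, 35) = 35.

35


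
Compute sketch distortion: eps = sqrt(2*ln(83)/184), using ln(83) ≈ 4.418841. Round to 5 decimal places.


ln(83) ≈ 4.418841.
2*ln(N)/m ≈ 2*4.418841/184 ≈ 0.04803088.
eps = sqrt(0.04803088) ≈ 0.2191595 ≈ 0.21916.

0.21916


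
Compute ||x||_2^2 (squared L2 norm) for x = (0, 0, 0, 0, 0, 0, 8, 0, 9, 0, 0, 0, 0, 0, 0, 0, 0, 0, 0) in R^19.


Non-zero entries: [(6, 8), (8, 9)]
Squares: [64, 81]
||x||_2^2 = sum = 145.

145


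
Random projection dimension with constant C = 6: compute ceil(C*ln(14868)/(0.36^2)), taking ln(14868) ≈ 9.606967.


ln(14868) ≈ 9.606967.
eps^2 = 0.36^2 = 0.1296.
C*ln(N)/eps^2 ≈ 6*9.606967/0.1296 ≈ 444.767.
m = ceil(444.767) = 445.

445


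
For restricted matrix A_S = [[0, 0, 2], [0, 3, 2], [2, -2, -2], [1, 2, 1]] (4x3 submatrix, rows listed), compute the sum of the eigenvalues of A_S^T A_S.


Sum of eigenvalues of A_S^T A_S = trace(A_S^T A_S) = sum of squared column norms of A_S.
A_S^T A_S diagonal: [5, 17, 13].
trace = 5 + 17 + 13 = 35.

35


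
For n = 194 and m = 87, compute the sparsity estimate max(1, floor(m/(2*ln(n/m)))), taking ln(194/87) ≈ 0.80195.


n/m = 194/87.
ln(n/m) ≈ 0.80195.
2*ln(n/m) ≈ 1.6039.
m/(2*ln(n/m)) ≈ 87/1.6039 ≈ 54.2428.
floor = 54.
k_max = max(1, 54) = 54.

54


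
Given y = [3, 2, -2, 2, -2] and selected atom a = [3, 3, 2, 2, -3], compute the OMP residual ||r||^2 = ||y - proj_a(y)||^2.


a^T a = 35.
a^T y = 21.
coeff = 21/35 = 3/5.
||r||^2 = 62/5.

62/5


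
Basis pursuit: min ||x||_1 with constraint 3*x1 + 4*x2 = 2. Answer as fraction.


Axis intercepts:
  x1 = 2/3, x2 = 0: L1 = 2/3
  x1 = 0, x2 = 1/2: L1 = 1/2
x* = (0, 1/2)
||x*||_1 = 1/2.

1/2


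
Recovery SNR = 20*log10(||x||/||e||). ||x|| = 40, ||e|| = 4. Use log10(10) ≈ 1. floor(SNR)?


||x||/||e|| = 40/4 = 10.
log10(10) ≈ 1.
20*log10(||x||/||e||) ≈ 20*1 = 20.
floor(20) = 20.

20


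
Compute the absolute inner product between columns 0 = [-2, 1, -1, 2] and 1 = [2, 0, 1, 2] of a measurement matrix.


Inner product: -2*2 + 1*0 + -1*1 + 2*2
Products: [-4, 0, -1, 4]
Sum = -1.
|dot| = 1.

1


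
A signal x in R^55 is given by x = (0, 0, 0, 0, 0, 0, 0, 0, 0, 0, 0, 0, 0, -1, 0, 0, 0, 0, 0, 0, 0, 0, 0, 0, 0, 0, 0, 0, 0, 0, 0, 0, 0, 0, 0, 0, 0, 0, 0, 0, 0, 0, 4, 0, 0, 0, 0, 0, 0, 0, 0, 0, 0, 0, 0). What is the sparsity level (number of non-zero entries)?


Non-zero positions: [13, 42].
Sparsity = 2.

2


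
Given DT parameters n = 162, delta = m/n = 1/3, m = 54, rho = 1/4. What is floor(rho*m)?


m = 1/3*162 = 54.
rho = 1/4.
rho*m = 1/4*54 = 13.5.
k = floor(13.5) = 13.

13


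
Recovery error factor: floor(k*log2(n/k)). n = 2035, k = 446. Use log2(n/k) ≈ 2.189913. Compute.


log2(n/k) = log2(2035/446) ≈ 2.189913.
k*log2(n/k) ≈ 446*2.189913 = 976.701198.
floor(976.701198) = 976.

976


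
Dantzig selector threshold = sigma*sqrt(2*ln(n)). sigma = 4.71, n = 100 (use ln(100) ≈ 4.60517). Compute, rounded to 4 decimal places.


ln(100) ≈ 4.60517.
2*ln(n) ≈ 9.21034.
sqrt(2*ln(n)) ≈ sqrt(9.21034) ≈ 3.034854.
threshold ≈ 4.71*3.034854 = 14.29416234 ≈ 14.2942.

14.2942


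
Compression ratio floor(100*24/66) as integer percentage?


100*m/n = 100*24/66 ≈ 36.3636.
floor = 36.

36


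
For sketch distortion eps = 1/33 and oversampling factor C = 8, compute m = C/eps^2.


1/eps = 33.
(1/eps)^2 = 1089.
m = 8*1089 = 8712.

8712


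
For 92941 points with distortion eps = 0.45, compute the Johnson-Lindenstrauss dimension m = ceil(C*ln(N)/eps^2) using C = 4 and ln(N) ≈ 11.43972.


ln(92941) ≈ 11.43972.
eps^2 = 0.45^2 = 0.2025.
C*ln(N)/eps^2 ≈ 4*11.43972/0.2025 ≈ 225.9698.
m = ceil(225.9698) = 226.

226


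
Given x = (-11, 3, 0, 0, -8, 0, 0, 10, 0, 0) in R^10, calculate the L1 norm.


Non-zero entries: [(0, -11), (1, 3), (4, -8), (7, 10)]
Absolute values: [11, 3, 8, 10]
||x||_1 = sum = 32.

32


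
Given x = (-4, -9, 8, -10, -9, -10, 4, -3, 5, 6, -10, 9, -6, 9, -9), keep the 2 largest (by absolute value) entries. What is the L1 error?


Sorted |x_i| descending: [10, 10, 10, 9, 9, 9, 9, 9, 8, 6, 6, 5, 4, 4, 3]
Keep top 2: [10, 10]
Tail entries: [10, 9, 9, 9, 9, 9, 8, 6, 6, 5, 4, 4, 3]
L1 error = sum of tail = 91.

91


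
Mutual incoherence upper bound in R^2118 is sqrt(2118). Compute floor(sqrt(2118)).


46^2 = 2116 <= 2118 < 2209 = 47^2, so 46 <= sqrt(2118) < 47.
floor(sqrt(2118)) = 46.

46


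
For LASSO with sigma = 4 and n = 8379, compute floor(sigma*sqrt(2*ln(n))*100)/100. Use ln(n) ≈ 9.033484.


ln(8379) ≈ 9.033484.
2*ln(n) ≈ 18.066968.
sqrt(2*ln(n)) ≈ sqrt(18.066968) ≈ 4.250526.
lambda ≈ 4*4.250526 = 17.002104.
floor(lambda*100)/100 = 17.00.

17.00


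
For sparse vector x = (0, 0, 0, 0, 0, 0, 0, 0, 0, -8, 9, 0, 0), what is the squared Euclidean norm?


Non-zero entries: [(9, -8), (10, 9)]
Squares: [64, 81]
||x||_2^2 = sum = 145.

145


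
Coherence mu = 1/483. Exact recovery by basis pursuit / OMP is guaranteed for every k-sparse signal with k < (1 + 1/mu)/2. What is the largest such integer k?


1/mu = 483.
1 + 1/mu = 484.
(1 + 1/mu)/2 = 242 is an integer and the inequality is strict, so k_max = 242 - 1 = 241.

241


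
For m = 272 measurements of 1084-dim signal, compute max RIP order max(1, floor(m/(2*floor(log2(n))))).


floor(log2(1084)) = 10.
2*10 = 20.
m/(2*floor(log2(n))) = 272/20 ≈ 13.6.
floor = 13.
k = max(1, 13) = 13.

13


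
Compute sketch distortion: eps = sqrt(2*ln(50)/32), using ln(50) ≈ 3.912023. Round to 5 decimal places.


ln(50) ≈ 3.912023.
2*ln(N)/m ≈ 2*3.912023/32 ≈ 0.24450144.
eps = sqrt(0.24450144) ≈ 0.4944709 ≈ 0.49447.

0.49447


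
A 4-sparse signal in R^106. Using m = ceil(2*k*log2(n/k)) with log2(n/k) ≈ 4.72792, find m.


log2(n/k) = log2(106/4) ≈ 4.72792.
2*k*log2(n/k) ≈ 2*4*4.72792 = 37.82336.
m = ceil(37.82336) = 38.

38


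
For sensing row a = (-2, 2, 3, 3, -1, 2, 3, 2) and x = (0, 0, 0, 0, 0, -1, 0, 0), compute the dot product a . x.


Non-zero terms: ['2*-1']
Products: [-2]
y = sum = -2.

-2


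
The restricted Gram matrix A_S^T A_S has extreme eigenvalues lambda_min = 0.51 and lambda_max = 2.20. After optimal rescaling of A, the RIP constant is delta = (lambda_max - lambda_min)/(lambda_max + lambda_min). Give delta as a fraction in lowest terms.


lambda_max - lambda_min = 2.20 - 0.51 = 1.69.
lambda_max + lambda_min = 2.20 + 0.51 = 2.71.
delta = 1.69/2.71 = 169/271.

169/271


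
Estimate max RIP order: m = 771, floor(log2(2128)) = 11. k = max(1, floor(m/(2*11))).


floor(log2(2128)) = 11.
2*11 = 22.
m/(2*floor(log2(n))) = 771/22 ≈ 35.0455.
floor = 35.
k = max(1, 35) = 35.

35


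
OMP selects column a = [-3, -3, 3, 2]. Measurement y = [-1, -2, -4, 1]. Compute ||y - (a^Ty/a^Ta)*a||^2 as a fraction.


a^T a = 31.
a^T y = -1.
coeff = -1/31 = -1/31.
||r||^2 = 681/31.

681/31


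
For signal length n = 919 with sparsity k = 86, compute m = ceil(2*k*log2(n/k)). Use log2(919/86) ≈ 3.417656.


log2(n/k) = log2(919/86) ≈ 3.417656.
2*k*log2(n/k) ≈ 2*86*3.417656 = 587.836832.
m = ceil(587.836832) = 588.

588


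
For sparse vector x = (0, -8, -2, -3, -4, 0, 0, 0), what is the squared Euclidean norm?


Non-zero entries: [(1, -8), (2, -2), (3, -3), (4, -4)]
Squares: [64, 4, 9, 16]
||x||_2^2 = sum = 93.

93


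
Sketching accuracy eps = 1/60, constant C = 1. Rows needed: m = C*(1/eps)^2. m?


1/eps = 60.
(1/eps)^2 = 3600.
m = 1*3600 = 3600.

3600


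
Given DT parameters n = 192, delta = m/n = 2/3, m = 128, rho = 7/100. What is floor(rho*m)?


m = 2/3*192 = 128.
rho = 7/100.
rho*m = 7/100*128 = 8.96.
k = floor(8.96) = 8.

8


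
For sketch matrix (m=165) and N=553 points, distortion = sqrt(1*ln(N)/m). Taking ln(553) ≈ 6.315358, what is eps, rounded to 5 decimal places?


ln(553) ≈ 6.315358.
1*ln(N)/m ≈ 1*6.315358/165 ≈ 0.0382749.
eps = sqrt(0.0382749) ≈ 0.1956397 ≈ 0.19564.

0.19564


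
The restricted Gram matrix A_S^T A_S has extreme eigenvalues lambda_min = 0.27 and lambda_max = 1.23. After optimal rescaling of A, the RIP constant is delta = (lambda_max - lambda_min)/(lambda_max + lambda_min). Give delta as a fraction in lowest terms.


lambda_max - lambda_min = 1.23 - 0.27 = 0.96.
lambda_max + lambda_min = 1.23 + 0.27 = 1.50.
delta = 0.96/1.50 = 96/150 = 16/25.

16/25


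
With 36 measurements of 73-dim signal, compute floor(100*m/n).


100*m/n = 100*36/73 ≈ 49.3151.
floor = 49.

49


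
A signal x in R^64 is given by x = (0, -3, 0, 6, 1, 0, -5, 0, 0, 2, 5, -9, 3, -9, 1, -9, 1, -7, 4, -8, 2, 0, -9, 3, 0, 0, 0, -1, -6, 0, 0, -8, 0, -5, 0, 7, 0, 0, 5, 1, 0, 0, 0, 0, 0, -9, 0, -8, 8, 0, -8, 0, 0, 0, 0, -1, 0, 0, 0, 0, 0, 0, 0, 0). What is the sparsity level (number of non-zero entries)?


Non-zero positions: [1, 3, 4, 6, 9, 10, 11, 12, 13, 14, 15, 16, 17, 18, 19, 20, 22, 23, 27, 28, 31, 33, 35, 38, 39, 45, 47, 48, 50, 55].
Sparsity = 30.

30


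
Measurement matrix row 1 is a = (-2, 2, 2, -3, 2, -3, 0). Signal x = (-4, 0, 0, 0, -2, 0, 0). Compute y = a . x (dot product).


Non-zero terms: ['-2*-4', '2*-2']
Products: [8, -4]
y = sum = 4.

4


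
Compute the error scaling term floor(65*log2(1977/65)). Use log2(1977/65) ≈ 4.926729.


log2(n/k) = log2(1977/65) ≈ 4.926729.
k*log2(n/k) ≈ 65*4.926729 = 320.237385.
floor(320.237385) = 320.

320


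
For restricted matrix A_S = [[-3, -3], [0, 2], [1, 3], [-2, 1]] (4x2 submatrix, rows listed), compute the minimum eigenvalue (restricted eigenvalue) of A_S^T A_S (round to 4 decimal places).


A_S^T A_S = [[14, 10], [10, 23]].
trace = 37.
det = 222.
disc = trace^2 - 4*det = 1369 - 4*222 = 481.
sqrt(481) ≈ 21.931712.
lam_min = (37 - sqrt(481))/2 ≈ (37 - 21.931712)/2 = 7.534144 ≈ 7.5341.

7.5341


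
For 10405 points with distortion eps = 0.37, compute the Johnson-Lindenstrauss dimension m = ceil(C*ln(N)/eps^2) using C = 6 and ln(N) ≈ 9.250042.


ln(10405) ≈ 9.250042.
eps^2 = 0.37^2 = 0.1369.
C*ln(N)/eps^2 ≈ 6*9.250042/0.1369 ≈ 405.4072.
m = ceil(405.4072) = 406.

406


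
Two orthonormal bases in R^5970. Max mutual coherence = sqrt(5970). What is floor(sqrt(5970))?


77^2 = 5929 <= 5970 < 6084 = 78^2, so 77 <= sqrt(5970) < 78.
floor(sqrt(5970)) = 77.

77


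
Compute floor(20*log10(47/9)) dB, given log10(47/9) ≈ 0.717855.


||x||/||e|| = 47/9.
log10(47/9) ≈ 0.717855.
20*log10(||x||/||e||) ≈ 20*0.717855 = 14.3571.
floor(14.3571) = 14.

14
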